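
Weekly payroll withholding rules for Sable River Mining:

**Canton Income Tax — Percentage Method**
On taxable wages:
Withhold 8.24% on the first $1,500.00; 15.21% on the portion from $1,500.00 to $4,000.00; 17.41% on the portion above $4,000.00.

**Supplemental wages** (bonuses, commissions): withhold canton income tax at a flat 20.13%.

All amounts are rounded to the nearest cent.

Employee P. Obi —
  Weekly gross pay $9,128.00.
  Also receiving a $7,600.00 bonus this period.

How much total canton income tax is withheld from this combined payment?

$2,926.51

Canton Income Tax: taxable = $9,128.00
  $503.85 + 17.41% × ($9,128.00 − $4,000.00) = $503.85 + 17.41% × $5,128.00 = $1,396.63
Supplemental (20.13% flat on bonus): 20.13% × $7,600.00 = $1,529.88
Total canton income tax: $1,396.63 + $1,529.88 = $2,926.51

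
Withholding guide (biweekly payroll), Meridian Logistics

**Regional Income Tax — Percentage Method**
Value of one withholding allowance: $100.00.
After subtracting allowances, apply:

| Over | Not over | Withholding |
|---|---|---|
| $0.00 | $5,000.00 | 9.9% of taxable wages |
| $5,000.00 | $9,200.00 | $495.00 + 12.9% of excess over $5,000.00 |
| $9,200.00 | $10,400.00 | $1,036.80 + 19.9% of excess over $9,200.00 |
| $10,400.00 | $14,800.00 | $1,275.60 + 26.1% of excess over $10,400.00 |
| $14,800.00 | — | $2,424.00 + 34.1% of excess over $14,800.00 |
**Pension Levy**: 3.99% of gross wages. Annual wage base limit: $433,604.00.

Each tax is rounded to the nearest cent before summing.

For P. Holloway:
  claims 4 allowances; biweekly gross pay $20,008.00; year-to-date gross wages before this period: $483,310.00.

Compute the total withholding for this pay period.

Regional Income Tax: taxable = $20,008.00 − 4×$100.00 = $19,608.00
  $2,424.00 + 34.1% × ($19,608.00 − $14,800.00) = $2,424.00 + 34.1% × $4,808.00 = $4,063.53
Pension Levy: YTD $483,310.00 ≥ cap $433,604.00 → $0.00
Total: $4,063.53 + $0.00 = $4,063.53

$4,063.53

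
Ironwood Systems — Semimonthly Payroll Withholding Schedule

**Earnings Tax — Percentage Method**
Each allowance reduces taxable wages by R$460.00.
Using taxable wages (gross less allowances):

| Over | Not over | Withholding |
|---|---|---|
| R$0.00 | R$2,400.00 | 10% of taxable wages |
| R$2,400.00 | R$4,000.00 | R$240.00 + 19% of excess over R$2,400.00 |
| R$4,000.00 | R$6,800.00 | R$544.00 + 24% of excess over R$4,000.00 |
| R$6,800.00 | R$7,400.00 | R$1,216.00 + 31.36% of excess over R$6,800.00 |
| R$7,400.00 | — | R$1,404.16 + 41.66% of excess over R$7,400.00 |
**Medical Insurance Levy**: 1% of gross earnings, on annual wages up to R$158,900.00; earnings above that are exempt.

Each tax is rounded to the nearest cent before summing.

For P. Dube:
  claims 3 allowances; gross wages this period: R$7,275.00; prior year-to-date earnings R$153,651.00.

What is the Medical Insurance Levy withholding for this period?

R$52.49

Medical Insurance Levy: cap R$158,900.00 − YTD R$153,651.00 = R$5,249.00 subject; 1% × R$5,249.00 = R$52.49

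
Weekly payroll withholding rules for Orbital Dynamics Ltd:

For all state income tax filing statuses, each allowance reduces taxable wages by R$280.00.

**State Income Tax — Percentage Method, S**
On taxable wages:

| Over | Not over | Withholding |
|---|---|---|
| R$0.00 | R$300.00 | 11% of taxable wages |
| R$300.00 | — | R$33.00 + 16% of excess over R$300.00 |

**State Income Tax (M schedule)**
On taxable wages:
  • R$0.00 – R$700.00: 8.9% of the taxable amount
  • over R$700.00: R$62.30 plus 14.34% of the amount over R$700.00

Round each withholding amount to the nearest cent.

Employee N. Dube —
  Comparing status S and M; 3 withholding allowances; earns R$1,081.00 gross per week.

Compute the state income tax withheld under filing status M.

State Income Tax (M): taxable = R$1,081.00 − 3×R$280.00 = R$241.00
  8.9% × R$241.00 = R$21.45

R$21.45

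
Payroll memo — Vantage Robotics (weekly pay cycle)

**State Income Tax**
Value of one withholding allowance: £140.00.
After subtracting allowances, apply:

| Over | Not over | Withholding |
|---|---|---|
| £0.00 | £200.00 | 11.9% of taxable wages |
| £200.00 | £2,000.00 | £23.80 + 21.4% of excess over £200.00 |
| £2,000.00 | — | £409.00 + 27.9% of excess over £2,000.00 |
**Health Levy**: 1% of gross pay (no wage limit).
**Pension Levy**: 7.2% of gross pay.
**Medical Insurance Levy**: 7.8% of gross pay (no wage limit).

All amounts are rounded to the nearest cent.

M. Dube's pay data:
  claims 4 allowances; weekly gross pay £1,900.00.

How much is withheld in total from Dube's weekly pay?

State Income Tax: taxable = £1,900.00 − 4×£140.00 = £1,340.00
  £23.80 + 21.4% × (£1,340.00 − £200.00) = £23.80 + 21.4% × £1,140.00 = £267.76
Health Levy: 1% × £1,900.00 = £19.00
Pension Levy: 7.2% × £1,900.00 = £136.80
Medical Insurance Levy: 7.8% × £1,900.00 = £148.20
Total: £267.76 + £19.00 + £136.80 + £148.20 = £571.76

£571.76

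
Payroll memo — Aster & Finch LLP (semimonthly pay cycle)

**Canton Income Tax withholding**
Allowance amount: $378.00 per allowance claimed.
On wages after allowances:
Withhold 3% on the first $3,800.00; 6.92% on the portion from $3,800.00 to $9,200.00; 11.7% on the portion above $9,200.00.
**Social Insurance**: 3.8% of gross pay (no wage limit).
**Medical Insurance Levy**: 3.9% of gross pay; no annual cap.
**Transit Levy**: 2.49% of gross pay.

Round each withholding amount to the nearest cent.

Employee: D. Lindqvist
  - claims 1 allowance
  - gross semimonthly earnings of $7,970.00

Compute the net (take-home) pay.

Canton Income Tax: taxable = $7,970.00 − 1×$378.00 = $7,592.00
  $114.00 + 6.92% × ($7,592.00 − $3,800.00) = $114.00 + 6.92% × $3,792.00 = $376.41
Social Insurance: 3.8% × $7,970.00 = $302.86
Medical Insurance Levy: 3.9% × $7,970.00 = $310.83
Transit Levy: 2.49% × $7,970.00 = $198.45
Total withheld: $376.41 + $302.86 + $310.83 + $198.45 = $1,188.55
Net pay: $7,970.00 − $1,188.55 = $6,781.45

$6,781.45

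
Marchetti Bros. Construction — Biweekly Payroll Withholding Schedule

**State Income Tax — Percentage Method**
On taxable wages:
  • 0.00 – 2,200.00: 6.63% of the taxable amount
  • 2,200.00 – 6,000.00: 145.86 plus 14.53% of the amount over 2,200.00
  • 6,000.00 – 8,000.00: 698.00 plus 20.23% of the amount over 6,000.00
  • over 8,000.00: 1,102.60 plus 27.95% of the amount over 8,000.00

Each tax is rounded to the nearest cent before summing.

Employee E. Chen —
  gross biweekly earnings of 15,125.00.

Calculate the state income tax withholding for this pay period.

3,094.04

State Income Tax: taxable = 15,125.00
  1,102.60 + 27.95% × (15,125.00 − 8,000.00) = 1,102.60 + 27.95% × 7,125.00 = 3,094.04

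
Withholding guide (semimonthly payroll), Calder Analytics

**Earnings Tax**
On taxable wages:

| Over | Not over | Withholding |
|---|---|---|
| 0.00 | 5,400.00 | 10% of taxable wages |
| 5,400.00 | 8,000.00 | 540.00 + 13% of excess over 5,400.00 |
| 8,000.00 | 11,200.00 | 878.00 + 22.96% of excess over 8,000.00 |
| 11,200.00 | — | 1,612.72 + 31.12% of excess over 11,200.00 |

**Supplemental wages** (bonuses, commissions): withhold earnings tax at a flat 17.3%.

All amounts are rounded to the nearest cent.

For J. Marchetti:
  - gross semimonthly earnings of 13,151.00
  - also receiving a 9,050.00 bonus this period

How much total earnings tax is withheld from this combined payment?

3,785.52

Earnings Tax: taxable = 13,151.00
  1,612.72 + 31.12% × (13,151.00 − 11,200.00) = 1,612.72 + 31.12% × 1,951.00 = 2,219.87
Supplemental (17.3% flat on bonus): 17.3% × 9,050.00 = 1,565.65
Total earnings tax: 2,219.87 + 1,565.65 = 3,785.52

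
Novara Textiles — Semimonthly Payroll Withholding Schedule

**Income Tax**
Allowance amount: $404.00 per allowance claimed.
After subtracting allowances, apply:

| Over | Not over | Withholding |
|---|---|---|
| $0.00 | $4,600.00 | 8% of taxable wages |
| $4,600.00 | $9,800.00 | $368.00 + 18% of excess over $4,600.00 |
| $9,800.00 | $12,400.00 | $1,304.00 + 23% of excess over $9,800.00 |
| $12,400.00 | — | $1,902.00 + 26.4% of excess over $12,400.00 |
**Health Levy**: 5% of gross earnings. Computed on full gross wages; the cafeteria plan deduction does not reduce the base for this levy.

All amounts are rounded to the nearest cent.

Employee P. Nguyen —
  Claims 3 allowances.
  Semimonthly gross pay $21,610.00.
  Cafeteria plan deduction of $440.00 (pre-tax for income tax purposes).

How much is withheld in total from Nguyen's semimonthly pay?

$4,977.81

Income Tax: taxable = $21,610.00 − $440.00 − 3×$404.00 = $19,958.00
  $1,902.00 + 26.4% × ($19,958.00 − $12,400.00) = $1,902.00 + 26.4% × $7,558.00 = $3,897.31
Health Levy: 5% × $21,610.00 = $1,080.50
Total: $3,897.31 + $1,080.50 = $4,977.81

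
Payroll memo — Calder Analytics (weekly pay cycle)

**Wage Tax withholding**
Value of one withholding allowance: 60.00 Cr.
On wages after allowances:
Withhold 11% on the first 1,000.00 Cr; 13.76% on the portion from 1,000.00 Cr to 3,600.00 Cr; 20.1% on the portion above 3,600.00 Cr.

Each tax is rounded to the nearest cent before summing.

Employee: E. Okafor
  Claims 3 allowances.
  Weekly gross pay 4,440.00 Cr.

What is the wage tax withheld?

600.42 Cr

Wage Tax: taxable = 4,440.00 Cr − 3×60.00 Cr = 4,260.00 Cr
  467.76 Cr + 20.1% × (4,260.00 Cr − 3,600.00 Cr) = 467.76 Cr + 20.1% × 660.00 Cr = 600.42 Cr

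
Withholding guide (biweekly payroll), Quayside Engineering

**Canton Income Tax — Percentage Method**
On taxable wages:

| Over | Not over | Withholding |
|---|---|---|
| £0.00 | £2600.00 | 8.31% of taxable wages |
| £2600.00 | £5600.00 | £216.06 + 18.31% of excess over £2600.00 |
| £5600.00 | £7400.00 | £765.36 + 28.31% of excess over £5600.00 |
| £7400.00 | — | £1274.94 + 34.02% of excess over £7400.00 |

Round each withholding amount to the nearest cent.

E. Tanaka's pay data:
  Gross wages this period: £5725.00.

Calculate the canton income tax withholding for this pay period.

£800.75

Canton Income Tax: taxable = £5725.00
  £765.36 + 28.31% × (£5725.00 − £5600.00) = £765.36 + 28.31% × £125.00 = £800.75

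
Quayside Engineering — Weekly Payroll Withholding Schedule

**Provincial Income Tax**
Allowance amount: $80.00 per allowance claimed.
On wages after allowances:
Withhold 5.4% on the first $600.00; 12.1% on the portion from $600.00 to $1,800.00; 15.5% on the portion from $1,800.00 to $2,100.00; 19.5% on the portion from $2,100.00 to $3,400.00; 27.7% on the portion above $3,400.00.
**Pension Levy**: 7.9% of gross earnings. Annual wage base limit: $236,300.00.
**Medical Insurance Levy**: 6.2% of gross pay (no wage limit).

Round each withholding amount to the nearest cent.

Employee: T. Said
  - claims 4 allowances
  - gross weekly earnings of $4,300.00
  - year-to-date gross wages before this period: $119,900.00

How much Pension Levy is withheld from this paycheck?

$339.70

Pension Levy: 7.9% × $4,300.00 = $339.70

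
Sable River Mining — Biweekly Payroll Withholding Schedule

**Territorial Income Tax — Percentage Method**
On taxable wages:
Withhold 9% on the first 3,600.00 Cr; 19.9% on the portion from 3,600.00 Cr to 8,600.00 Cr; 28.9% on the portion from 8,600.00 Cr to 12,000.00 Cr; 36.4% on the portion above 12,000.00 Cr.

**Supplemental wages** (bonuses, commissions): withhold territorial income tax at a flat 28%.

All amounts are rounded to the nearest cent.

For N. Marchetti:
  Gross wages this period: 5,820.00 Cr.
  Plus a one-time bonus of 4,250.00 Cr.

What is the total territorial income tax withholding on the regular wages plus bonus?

1,955.78 Cr

Territorial Income Tax: taxable = 5,820.00 Cr
  324.00 Cr + 19.9% × (5,820.00 Cr − 3,600.00 Cr) = 324.00 Cr + 19.9% × 2,220.00 Cr = 765.78 Cr
Supplemental (28% flat on bonus): 28% × 4,250.00 Cr = 1,190.00 Cr
Total territorial income tax: 765.78 Cr + 1,190.00 Cr = 1,955.78 Cr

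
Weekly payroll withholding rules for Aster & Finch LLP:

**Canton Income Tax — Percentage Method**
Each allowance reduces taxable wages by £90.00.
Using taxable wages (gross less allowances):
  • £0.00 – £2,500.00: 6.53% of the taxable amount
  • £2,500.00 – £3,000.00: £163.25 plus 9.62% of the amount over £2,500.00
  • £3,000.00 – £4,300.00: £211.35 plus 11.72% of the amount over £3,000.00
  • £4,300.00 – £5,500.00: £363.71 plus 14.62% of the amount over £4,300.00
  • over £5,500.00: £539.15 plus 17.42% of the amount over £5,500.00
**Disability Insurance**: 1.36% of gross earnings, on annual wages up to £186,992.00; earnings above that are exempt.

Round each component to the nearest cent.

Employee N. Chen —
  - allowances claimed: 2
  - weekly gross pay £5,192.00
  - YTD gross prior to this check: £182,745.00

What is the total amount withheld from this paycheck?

£525.56

Canton Income Tax: taxable = £5,192.00 − 2×£90.00 = £5,012.00
  £363.71 + 14.62% × (£5,012.00 − £4,300.00) = £363.71 + 14.62% × £712.00 = £467.80
Disability Insurance: cap £186,992.00 − YTD £182,745.00 = £4,247.00 subject; 1.36% × £4,247.00 = £57.76
Total: £467.80 + £57.76 = £525.56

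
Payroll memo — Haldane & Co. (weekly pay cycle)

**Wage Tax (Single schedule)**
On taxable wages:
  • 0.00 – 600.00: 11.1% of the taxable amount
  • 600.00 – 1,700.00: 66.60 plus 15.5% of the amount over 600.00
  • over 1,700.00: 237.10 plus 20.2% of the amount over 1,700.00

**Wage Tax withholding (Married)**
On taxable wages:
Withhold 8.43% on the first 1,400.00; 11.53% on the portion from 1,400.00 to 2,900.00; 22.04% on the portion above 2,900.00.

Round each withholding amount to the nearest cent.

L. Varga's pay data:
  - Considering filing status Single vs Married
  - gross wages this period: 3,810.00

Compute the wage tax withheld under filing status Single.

Wage Tax (Single): taxable = 3,810.00
  237.10 + 20.2% × (3,810.00 − 1,700.00) = 237.10 + 20.2% × 2,110.00 = 663.32

663.32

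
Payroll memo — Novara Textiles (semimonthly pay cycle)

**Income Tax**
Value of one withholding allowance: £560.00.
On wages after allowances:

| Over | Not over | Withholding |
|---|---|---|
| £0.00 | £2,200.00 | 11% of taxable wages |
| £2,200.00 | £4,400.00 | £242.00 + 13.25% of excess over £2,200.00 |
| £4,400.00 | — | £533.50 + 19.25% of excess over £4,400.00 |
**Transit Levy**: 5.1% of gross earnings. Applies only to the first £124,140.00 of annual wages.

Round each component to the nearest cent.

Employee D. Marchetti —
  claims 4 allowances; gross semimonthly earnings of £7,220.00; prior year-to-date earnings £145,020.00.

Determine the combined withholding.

£645.15

Income Tax: taxable = £7,220.00 − 4×£560.00 = £4,980.00
  £533.50 + 19.25% × (£4,980.00 − £4,400.00) = £533.50 + 19.25% × £580.00 = £645.15
Transit Levy: YTD £145,020.00 ≥ cap £124,140.00 → £0.00
Total: £645.15 + £0.00 = £645.15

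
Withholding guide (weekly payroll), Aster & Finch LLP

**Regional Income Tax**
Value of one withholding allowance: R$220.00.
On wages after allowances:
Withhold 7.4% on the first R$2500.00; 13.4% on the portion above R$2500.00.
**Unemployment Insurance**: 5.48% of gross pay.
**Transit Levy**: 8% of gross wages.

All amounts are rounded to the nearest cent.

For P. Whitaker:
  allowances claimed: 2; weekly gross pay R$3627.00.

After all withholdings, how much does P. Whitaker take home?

Regional Income Tax: taxable = R$3627.00 − 2×R$220.00 = R$3187.00
  R$185.00 + 13.4% × (R$3187.00 − R$2500.00) = R$185.00 + 13.4% × R$687.00 = R$277.06
Unemployment Insurance: 5.48% × R$3627.00 = R$198.76
Transit Levy: 8% × R$3627.00 = R$290.16
Total withheld: R$277.06 + R$198.76 + R$290.16 = R$765.98
Net pay: R$3627.00 − R$765.98 = R$2861.02

R$2861.02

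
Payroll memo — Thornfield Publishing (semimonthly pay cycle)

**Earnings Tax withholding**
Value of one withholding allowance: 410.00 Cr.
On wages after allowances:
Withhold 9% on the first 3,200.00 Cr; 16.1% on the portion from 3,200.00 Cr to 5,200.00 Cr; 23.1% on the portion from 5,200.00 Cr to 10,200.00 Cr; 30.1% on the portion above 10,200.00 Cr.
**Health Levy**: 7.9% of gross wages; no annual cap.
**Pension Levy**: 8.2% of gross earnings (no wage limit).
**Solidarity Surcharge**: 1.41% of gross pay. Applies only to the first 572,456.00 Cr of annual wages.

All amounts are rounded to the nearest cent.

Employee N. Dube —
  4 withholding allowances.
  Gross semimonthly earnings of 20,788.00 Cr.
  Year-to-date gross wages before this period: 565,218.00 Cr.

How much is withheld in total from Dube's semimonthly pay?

Earnings Tax: taxable = 20,788.00 Cr − 4×410.00 Cr = 19,148.00 Cr
  1,765.00 Cr + 30.1% × (19,148.00 Cr − 10,200.00 Cr) = 1,765.00 Cr + 30.1% × 8,948.00 Cr = 4,458.35 Cr
Health Levy: 7.9% × 20,788.00 Cr = 1,642.25 Cr
Pension Levy: 8.2% × 20,788.00 Cr = 1,704.62 Cr
Solidarity Surcharge: cap 572,456.00 Cr − YTD 565,218.00 Cr = 7,238.00 Cr subject; 1.41% × 7,238.00 Cr = 102.06 Cr
Total: 4,458.35 Cr + 1,642.25 Cr + 1,704.62 Cr + 102.06 Cr = 7,907.28 Cr

7,907.28 Cr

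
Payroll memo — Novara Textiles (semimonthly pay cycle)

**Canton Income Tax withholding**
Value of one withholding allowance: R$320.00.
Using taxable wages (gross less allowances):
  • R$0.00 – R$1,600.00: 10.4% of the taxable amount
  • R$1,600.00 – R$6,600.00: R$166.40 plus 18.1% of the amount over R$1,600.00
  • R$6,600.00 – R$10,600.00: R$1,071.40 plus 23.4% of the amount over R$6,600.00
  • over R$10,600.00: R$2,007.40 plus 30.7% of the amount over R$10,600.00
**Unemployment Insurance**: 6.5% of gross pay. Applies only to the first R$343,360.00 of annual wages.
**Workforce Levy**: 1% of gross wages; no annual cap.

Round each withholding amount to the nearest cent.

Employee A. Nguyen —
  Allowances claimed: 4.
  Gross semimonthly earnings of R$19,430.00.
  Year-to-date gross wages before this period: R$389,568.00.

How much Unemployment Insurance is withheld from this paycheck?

Unemployment Insurance: YTD R$389,568.00 ≥ cap R$343,360.00 → R$0.00

R$0.00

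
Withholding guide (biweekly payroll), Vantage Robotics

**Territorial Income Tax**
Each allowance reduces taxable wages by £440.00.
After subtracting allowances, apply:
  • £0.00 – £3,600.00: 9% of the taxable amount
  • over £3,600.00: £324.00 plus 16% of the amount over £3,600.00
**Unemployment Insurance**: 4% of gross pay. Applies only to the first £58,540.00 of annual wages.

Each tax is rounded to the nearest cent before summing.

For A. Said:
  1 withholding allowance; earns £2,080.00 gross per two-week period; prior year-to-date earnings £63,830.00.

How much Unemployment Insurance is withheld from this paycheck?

£0.00

Unemployment Insurance: YTD £63,830.00 ≥ cap £58,540.00 → £0.00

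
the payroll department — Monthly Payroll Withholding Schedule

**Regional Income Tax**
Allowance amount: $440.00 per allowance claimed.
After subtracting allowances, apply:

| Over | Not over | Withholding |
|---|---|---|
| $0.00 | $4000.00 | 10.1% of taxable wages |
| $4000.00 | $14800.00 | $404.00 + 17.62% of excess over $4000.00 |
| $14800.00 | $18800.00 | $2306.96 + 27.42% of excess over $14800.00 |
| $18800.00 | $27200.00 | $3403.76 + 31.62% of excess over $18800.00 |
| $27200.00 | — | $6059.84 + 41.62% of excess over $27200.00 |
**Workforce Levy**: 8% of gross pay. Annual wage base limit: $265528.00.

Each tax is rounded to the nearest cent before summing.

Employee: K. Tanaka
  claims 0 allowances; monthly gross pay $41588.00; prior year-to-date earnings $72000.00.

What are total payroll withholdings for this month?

Regional Income Tax: taxable = $41588.00
  $6059.84 + 41.62% × ($41588.00 − $27200.00) = $6059.84 + 41.62% × $14388.00 = $12048.13
Workforce Levy: 8% × $41588.00 = $3327.04
Total: $12048.13 + $3327.04 = $15375.17

$15375.17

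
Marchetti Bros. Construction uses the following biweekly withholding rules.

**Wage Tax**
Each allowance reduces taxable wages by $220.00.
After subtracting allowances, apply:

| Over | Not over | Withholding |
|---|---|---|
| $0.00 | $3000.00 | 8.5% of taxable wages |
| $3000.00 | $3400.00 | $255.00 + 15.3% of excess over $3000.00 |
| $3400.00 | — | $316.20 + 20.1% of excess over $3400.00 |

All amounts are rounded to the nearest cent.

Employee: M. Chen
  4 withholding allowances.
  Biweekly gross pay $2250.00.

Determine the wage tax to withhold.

Wage Tax: taxable = $2250.00 − 4×$220.00 = $1370.00
  8.5% × $1370.00 = $116.45

$116.45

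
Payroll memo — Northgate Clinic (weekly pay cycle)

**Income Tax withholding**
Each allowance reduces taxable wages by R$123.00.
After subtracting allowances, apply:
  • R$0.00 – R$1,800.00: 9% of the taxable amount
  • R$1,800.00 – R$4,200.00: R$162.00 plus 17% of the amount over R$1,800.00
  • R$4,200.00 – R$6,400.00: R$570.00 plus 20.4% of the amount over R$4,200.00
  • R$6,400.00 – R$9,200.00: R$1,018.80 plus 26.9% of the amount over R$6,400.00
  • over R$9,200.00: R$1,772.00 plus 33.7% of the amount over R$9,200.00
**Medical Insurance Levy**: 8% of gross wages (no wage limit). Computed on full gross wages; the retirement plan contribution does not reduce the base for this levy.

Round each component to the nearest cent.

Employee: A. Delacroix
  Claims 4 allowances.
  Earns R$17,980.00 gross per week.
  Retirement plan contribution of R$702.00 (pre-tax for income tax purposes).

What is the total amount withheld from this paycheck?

Income Tax: taxable = R$17,980.00 − R$702.00 − 4×R$123.00 = R$16,786.00
  R$1,772.00 + 33.7% × (R$16,786.00 − R$9,200.00) = R$1,772.00 + 33.7% × R$7,586.00 = R$4,328.48
Medical Insurance Levy: 8% × R$17,980.00 = R$1,438.40
Total: R$4,328.48 + R$1,438.40 = R$5,766.88

R$5,766.88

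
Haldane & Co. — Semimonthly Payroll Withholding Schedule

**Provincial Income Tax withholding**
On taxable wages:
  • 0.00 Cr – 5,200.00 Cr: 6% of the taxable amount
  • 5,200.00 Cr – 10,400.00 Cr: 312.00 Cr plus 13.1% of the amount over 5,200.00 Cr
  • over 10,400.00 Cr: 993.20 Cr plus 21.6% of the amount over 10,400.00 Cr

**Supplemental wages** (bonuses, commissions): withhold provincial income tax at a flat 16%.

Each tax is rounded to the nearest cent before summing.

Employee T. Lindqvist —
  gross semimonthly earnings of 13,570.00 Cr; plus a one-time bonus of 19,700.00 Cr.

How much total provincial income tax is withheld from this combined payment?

4,829.92 Cr

Provincial Income Tax: taxable = 13,570.00 Cr
  993.20 Cr + 21.6% × (13,570.00 Cr − 10,400.00 Cr) = 993.20 Cr + 21.6% × 3,170.00 Cr = 1,677.92 Cr
Supplemental (16% flat on bonus): 16% × 19,700.00 Cr = 3,152.00 Cr
Total provincial income tax: 1,677.92 Cr + 3,152.00 Cr = 4,829.92 Cr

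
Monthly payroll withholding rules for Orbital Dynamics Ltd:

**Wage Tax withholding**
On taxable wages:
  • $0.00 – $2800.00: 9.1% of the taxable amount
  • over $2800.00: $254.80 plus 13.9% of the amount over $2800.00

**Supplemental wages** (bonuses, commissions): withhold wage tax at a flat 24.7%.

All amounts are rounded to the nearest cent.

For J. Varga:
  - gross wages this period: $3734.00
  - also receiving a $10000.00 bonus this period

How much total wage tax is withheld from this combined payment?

$2854.63

Wage Tax: taxable = $3734.00
  $254.80 + 13.9% × ($3734.00 − $2800.00) = $254.80 + 13.9% × $934.00 = $384.63
Supplemental (24.7% flat on bonus): 24.7% × $10000.00 = $2470.00
Total wage tax: $384.63 + $2470.00 = $2854.63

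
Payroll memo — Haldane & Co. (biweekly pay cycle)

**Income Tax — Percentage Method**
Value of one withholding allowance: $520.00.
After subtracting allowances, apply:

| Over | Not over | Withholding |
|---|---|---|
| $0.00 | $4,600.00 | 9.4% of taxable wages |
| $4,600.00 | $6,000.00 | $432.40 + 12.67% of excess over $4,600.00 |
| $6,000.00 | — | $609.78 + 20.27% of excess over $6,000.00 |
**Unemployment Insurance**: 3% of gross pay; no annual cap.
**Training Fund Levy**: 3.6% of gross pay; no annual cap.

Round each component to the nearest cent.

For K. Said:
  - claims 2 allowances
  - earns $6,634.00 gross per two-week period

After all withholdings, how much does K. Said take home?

Income Tax: taxable = $6,634.00 − 2×$520.00 = $5,594.00
  $432.40 + 12.67% × ($5,594.00 − $4,600.00) = $432.40 + 12.67% × $994.00 = $558.34
Unemployment Insurance: 3% × $6,634.00 = $199.02
Training Fund Levy: 3.6% × $6,634.00 = $238.82
Total withheld: $558.34 + $199.02 + $238.82 = $996.18
Net pay: $6,634.00 − $996.18 = $5,637.82

$5,637.82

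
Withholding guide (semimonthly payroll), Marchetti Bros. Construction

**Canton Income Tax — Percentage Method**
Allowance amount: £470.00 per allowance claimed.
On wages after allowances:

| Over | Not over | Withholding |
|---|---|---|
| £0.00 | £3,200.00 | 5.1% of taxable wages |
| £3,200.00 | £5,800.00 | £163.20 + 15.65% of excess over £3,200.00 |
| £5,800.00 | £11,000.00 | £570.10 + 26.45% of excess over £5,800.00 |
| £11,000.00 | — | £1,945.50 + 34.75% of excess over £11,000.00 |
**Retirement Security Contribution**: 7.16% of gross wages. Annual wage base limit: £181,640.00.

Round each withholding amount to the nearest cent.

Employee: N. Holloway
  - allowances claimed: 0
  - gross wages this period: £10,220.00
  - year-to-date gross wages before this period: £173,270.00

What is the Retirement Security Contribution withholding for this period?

Retirement Security Contribution: cap £181,640.00 − YTD £173,270.00 = £8,370.00 subject; 7.16% × £8,370.00 = £599.29

£599.29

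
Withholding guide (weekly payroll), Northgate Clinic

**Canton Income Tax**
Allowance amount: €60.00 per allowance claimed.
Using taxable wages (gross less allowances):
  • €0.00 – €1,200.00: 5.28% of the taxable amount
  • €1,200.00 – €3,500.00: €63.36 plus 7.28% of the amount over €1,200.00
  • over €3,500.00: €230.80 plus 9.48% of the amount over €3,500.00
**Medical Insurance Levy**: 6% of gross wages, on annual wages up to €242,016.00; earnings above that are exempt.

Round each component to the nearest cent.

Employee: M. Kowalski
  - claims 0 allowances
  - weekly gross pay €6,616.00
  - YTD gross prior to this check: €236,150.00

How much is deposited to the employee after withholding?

€5,737.84

Canton Income Tax: taxable = €6,616.00
  €230.80 + 9.48% × (€6,616.00 − €3,500.00) = €230.80 + 9.48% × €3,116.00 = €526.20
Medical Insurance Levy: cap €242,016.00 − YTD €236,150.00 = €5,866.00 subject; 6% × €5,866.00 = €351.96
Total withheld: €526.20 + €351.96 = €878.16
Net pay: €6,616.00 − €878.16 = €5,737.84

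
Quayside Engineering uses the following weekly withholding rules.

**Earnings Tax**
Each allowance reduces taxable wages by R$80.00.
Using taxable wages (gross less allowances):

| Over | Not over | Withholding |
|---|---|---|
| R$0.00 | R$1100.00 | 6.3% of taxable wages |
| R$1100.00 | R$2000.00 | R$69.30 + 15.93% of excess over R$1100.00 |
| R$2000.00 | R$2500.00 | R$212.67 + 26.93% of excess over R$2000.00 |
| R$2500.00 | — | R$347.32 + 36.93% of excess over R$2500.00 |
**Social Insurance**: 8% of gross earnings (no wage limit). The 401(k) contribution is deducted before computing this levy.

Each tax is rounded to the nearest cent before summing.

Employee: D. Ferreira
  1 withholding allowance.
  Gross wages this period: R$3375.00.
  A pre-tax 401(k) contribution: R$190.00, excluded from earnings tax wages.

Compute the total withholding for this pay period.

R$825.55

Earnings Tax: taxable = R$3375.00 − R$190.00 − 1×R$80.00 = R$3105.00
  R$347.32 + 36.93% × (R$3105.00 − R$2500.00) = R$347.32 + 36.93% × R$605.00 = R$570.75
Social Insurance: 8% × R$3185.00 = R$254.80
Total: R$570.75 + R$254.80 = R$825.55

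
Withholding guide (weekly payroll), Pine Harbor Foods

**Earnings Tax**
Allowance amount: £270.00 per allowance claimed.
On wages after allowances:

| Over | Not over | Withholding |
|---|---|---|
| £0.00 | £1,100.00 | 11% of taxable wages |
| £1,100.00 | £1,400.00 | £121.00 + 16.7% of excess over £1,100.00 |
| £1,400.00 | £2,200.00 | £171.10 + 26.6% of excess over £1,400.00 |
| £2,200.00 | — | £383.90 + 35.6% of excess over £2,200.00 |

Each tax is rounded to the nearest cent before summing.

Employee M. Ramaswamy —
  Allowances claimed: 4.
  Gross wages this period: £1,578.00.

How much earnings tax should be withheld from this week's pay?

Earnings Tax: taxable = £1,578.00 − 4×£270.00 = £498.00
  11% × £498.00 = £54.78

£54.78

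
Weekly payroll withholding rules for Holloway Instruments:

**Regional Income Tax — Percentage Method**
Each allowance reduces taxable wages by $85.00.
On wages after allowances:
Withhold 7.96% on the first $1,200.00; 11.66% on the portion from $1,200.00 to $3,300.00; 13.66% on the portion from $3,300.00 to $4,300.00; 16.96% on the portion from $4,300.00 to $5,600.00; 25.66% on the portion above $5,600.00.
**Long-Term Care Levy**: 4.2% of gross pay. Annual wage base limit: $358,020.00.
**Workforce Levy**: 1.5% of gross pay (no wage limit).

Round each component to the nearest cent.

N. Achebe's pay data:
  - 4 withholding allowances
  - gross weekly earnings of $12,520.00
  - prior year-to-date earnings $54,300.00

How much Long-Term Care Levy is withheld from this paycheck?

Long-Term Care Levy: 4.2% × $12,520.00 = $525.84

$525.84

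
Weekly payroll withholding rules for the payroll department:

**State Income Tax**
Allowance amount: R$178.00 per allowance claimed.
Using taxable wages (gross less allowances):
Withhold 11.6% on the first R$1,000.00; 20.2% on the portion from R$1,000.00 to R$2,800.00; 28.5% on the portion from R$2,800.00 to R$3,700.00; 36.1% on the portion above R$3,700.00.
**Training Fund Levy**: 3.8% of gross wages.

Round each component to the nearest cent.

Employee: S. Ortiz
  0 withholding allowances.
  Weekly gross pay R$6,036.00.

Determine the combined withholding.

R$1,808.77

State Income Tax: taxable = R$6,036.00
  R$736.10 + 36.1% × (R$6,036.00 − R$3,700.00) = R$736.10 + 36.1% × R$2,336.00 = R$1,579.40
Training Fund Levy: 3.8% × R$6,036.00 = R$229.37
Total: R$1,579.40 + R$229.37 = R$1,808.77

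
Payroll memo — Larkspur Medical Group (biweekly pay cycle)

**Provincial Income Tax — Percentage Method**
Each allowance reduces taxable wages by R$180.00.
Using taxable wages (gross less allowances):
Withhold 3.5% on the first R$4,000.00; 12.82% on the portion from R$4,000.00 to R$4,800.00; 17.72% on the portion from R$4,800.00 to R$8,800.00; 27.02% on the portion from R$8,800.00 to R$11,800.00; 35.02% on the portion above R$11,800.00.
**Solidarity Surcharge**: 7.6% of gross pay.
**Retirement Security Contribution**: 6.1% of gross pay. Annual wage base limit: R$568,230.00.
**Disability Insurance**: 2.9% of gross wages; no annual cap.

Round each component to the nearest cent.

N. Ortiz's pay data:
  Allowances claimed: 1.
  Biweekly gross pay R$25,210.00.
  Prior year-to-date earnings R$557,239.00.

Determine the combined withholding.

Provincial Income Tax: taxable = R$25,210.00 − 1×R$180.00 = R$25,030.00
  R$1,761.96 + 35.02% × (R$25,030.00 − R$11,800.00) = R$1,761.96 + 35.02% × R$13,230.00 = R$6,395.11
Solidarity Surcharge: 7.6% × R$25,210.00 = R$1,915.96
Retirement Security Contribution: cap R$568,230.00 − YTD R$557,239.00 = R$10,991.00 subject; 6.1% × R$10,991.00 = R$670.45
Disability Insurance: 2.9% × R$25,210.00 = R$731.09
Total: R$6,395.11 + R$1,915.96 + R$670.45 + R$731.09 = R$9,712.61

R$9,712.61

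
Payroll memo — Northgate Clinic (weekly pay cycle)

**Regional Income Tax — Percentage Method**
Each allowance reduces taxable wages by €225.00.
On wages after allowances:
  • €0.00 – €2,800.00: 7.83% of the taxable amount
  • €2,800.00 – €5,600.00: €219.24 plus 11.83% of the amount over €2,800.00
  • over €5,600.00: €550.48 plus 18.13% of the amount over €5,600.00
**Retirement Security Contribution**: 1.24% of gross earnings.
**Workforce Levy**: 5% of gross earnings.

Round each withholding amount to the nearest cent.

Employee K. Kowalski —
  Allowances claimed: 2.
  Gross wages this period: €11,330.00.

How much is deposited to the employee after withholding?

€9,115.27

Regional Income Tax: taxable = €11,330.00 − 2×€225.00 = €10,880.00
  €550.48 + 18.13% × (€10,880.00 − €5,600.00) = €550.48 + 18.13% × €5,280.00 = €1,507.74
Retirement Security Contribution: 1.24% × €11,330.00 = €140.49
Workforce Levy: 5% × €11,330.00 = €566.50
Total withheld: €1,507.74 + €140.49 + €566.50 = €2,214.73
Net pay: €11,330.00 − €2,214.73 = €9,115.27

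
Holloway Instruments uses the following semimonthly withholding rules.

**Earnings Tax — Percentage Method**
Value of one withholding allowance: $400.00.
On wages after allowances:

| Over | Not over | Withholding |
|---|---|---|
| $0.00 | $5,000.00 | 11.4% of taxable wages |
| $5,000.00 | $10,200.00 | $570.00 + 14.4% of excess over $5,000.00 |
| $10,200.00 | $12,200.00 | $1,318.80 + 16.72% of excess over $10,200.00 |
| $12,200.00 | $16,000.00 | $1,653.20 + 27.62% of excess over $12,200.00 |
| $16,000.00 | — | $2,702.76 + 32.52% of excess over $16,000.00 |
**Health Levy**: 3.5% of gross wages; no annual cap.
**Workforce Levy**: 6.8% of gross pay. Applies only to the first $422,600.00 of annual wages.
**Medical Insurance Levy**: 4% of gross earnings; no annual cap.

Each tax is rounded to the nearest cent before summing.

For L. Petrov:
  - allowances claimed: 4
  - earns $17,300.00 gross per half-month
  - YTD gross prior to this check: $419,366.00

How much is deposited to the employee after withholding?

Earnings Tax: taxable = $17,300.00 − 4×$400.00 = $15,700.00
  $1,653.20 + 27.62% × ($15,700.00 − $12,200.00) = $1,653.20 + 27.62% × $3,500.00 = $2,619.90
Health Levy: 3.5% × $17,300.00 = $605.50
Workforce Levy: cap $422,600.00 − YTD $419,366.00 = $3,234.00 subject; 6.8% × $3,234.00 = $219.91
Medical Insurance Levy: 4% × $17,300.00 = $692.00
Total withheld: $2,619.90 + $605.50 + $219.91 + $692.00 = $4,137.31
Net pay: $17,300.00 − $4,137.31 = $13,162.69

$13,162.69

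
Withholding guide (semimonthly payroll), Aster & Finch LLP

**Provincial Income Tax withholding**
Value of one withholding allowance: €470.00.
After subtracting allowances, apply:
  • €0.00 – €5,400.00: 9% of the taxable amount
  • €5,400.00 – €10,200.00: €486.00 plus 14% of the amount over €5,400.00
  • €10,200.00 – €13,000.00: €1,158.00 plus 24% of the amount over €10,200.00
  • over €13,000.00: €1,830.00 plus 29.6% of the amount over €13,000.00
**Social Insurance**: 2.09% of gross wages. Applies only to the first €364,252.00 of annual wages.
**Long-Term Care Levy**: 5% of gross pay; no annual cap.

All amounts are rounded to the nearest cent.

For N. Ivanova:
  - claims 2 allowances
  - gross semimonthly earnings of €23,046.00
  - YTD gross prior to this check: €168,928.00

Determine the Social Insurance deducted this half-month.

€481.66

Social Insurance: 2.09% × €23,046.00 = €481.66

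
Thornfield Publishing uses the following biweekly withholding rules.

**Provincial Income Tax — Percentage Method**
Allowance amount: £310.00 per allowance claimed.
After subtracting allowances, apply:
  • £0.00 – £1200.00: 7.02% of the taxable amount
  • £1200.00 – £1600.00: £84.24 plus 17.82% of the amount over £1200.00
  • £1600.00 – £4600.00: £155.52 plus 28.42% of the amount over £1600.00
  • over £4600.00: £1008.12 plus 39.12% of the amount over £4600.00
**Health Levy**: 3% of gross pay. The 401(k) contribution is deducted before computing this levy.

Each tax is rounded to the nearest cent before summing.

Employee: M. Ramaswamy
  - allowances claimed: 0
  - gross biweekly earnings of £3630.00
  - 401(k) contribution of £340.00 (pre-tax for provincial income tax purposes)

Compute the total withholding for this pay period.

£734.52

Provincial Income Tax: taxable = £3630.00 − £340.00 = £3290.00
  £155.52 + 28.42% × (£3290.00 − £1600.00) = £155.52 + 28.42% × £1690.00 = £635.82
Health Levy: 3% × £3290.00 = £98.70
Total: £635.82 + £98.70 = £734.52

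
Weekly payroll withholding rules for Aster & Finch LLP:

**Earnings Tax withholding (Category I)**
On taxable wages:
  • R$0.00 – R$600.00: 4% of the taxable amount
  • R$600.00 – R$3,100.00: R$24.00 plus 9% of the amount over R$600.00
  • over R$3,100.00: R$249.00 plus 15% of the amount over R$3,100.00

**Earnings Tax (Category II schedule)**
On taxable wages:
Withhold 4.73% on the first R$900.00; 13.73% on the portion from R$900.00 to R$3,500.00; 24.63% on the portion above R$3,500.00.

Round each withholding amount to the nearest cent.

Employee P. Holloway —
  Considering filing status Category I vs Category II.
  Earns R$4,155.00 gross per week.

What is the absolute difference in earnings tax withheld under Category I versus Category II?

Earnings Tax (Category I): taxable = R$4,155.00
  R$249.00 + 15% × (R$4,155.00 − R$3,100.00) = R$249.00 + 15% × R$1,055.00 = R$407.25
Earnings Tax (Category II): taxable = R$4,155.00
  R$399.55 + 24.63% × (R$4,155.00 − R$3,500.00) = R$399.55 + 24.63% × R$655.00 = R$560.88
Difference: |R$407.25 − R$560.88| = R$153.63 (higher under Category II)

R$153.63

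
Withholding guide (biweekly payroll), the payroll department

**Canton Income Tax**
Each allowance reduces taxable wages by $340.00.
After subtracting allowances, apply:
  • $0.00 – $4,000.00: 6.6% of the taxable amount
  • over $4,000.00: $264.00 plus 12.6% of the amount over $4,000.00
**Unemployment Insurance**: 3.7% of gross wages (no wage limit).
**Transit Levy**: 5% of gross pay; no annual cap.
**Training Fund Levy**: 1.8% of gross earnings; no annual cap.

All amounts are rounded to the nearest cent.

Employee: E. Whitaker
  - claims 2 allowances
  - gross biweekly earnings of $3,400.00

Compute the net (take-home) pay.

Canton Income Tax: taxable = $3,400.00 − 2×$340.00 = $2,720.00
  6.6% × $2,720.00 = $179.52
Unemployment Insurance: 3.7% × $3,400.00 = $125.80
Transit Levy: 5% × $3,400.00 = $170.00
Training Fund Levy: 1.8% × $3,400.00 = $61.20
Total withheld: $179.52 + $125.80 + $170.00 + $61.20 = $536.52
Net pay: $3,400.00 − $536.52 = $2,863.48

$2,863.48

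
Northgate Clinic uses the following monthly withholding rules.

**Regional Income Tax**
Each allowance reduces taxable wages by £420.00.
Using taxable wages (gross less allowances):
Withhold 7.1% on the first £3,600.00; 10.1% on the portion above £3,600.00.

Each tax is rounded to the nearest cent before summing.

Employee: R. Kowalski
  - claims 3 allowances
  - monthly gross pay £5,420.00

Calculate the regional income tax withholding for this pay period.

Regional Income Tax: taxable = £5,420.00 − 3×£420.00 = £4,160.00
  £255.60 + 10.1% × (£4,160.00 − £3,600.00) = £255.60 + 10.1% × £560.00 = £312.16

£312.16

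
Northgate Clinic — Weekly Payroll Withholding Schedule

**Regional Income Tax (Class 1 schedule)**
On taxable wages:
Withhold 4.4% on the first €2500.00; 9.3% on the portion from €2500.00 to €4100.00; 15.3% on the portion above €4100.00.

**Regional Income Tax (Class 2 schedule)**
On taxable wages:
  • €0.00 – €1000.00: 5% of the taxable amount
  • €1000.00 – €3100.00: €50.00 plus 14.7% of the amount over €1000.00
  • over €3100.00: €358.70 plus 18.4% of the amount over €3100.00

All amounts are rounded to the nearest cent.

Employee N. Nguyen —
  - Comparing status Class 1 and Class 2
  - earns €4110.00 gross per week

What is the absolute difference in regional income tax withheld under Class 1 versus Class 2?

Regional Income Tax (Class 1): taxable = €4110.00
  €258.80 + 15.3% × (€4110.00 − €4100.00) = €258.80 + 15.3% × €10.00 = €260.33
Regional Income Tax (Class 2): taxable = €4110.00
  €358.70 + 18.4% × (€4110.00 − €3100.00) = €358.70 + 18.4% × €1010.00 = €544.54
Difference: |€260.33 − €544.54| = €284.21 (higher under Class 2)

€284.21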